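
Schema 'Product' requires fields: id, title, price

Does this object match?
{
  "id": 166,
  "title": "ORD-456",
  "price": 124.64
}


Checking required fields... All present.
Valid - all required fields present


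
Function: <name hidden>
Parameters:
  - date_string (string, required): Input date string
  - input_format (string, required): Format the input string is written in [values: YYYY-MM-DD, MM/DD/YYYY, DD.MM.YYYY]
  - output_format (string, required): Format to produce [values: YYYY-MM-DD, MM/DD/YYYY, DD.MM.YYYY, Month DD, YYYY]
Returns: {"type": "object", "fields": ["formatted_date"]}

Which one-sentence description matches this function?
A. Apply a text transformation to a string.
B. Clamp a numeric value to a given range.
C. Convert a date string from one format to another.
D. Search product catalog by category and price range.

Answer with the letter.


Parameters date_string, input_format, output_format and return ["formatted_date"] fit: Convert a date string from one format to another.
C


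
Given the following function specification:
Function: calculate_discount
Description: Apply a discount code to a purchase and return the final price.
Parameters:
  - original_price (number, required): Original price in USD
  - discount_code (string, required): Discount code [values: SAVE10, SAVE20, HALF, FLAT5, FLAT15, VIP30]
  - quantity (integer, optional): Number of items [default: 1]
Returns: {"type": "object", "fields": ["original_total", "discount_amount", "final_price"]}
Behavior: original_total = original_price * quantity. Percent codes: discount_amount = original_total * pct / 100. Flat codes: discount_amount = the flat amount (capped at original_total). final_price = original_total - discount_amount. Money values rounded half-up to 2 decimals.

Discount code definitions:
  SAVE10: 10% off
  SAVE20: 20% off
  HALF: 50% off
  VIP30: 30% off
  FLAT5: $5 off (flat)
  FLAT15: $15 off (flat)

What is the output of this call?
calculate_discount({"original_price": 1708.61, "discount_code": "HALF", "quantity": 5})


original_total = 1708.61 * 5 = 8543.05
HALF = 50% off: discount_amount = 8543.05 * 50/100 = 4271.525 -> 4271.53
final_price = 8543.05 - 4271.53 = 4271.52
Output:
{"original_total": 8543.05, "discount_amount": 4271.53, "final_price": 4271.52}


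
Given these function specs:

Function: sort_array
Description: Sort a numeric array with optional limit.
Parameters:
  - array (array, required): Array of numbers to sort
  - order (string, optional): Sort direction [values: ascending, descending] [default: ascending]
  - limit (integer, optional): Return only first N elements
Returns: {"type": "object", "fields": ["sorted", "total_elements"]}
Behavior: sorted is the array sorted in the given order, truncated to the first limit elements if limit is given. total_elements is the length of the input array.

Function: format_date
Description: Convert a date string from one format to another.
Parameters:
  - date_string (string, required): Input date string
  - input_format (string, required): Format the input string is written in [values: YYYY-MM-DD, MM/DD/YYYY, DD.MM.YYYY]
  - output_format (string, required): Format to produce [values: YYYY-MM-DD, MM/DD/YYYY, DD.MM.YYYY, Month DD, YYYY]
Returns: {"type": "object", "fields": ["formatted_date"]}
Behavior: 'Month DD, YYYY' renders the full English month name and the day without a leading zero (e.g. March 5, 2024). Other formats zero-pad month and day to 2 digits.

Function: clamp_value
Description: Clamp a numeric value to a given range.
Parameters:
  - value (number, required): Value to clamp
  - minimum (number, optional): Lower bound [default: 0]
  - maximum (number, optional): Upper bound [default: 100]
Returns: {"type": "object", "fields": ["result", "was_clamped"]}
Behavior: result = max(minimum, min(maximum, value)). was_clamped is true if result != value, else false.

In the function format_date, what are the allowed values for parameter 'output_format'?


The format_date spec declares:
  - output_format (string, required): Format to produce [values: YYYY-MM-DD, MM/DD/YYYY, DD.MM.YYYY, Month DD, YYYY]
Allowed values:
YYYY-MM-DD, MM/DD/YYYY, DD.MM.YYYY, Month DD, YYYY


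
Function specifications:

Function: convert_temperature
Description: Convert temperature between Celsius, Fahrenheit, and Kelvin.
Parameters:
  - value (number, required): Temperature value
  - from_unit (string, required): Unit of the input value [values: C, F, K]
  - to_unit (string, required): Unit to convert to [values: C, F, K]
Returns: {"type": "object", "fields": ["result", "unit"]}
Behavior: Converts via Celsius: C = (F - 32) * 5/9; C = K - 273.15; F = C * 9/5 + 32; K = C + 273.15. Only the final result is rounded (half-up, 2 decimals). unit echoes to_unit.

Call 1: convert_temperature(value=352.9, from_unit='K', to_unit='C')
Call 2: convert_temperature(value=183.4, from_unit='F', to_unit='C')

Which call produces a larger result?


Call 1:
  To C: 352.9 - 273.15 = 79.75
  Target is C: 79.75
  Round to 2 decimals: 79.75
  -> 79.75 C
Call 2:
  To C: (183.4 - 32) * 5/9 = 84.111111
  Target is C: 84.111111
  Round to 2 decimals: 84.11
  -> 84.11 C
Call 2 (84.11 C)


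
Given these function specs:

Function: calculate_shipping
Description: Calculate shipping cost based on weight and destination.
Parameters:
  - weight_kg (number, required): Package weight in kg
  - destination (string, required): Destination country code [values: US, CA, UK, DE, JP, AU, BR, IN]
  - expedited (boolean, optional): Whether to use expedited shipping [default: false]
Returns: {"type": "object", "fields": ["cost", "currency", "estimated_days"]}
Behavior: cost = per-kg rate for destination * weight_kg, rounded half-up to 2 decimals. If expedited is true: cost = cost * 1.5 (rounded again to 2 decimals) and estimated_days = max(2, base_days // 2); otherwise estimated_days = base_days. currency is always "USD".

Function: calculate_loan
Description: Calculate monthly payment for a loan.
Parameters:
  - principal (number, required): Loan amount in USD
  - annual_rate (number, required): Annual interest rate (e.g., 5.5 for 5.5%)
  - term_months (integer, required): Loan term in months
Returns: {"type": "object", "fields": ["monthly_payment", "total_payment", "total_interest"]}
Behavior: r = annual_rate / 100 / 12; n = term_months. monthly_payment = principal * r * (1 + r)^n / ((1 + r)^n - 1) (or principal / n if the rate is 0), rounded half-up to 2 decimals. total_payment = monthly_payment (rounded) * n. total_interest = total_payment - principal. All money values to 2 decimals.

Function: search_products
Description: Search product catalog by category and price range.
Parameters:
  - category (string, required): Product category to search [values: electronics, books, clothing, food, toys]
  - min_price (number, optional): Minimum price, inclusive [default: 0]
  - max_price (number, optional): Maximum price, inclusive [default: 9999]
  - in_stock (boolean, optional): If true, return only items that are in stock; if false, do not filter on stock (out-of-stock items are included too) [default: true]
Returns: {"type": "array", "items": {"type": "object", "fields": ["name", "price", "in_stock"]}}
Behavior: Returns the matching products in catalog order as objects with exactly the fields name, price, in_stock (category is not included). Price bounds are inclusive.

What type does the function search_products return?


The search_products spec declares Returns: {"type": "array", "items": {"type": "object", "fields": ["name", "price", "in_stock"]}}
Type:
array


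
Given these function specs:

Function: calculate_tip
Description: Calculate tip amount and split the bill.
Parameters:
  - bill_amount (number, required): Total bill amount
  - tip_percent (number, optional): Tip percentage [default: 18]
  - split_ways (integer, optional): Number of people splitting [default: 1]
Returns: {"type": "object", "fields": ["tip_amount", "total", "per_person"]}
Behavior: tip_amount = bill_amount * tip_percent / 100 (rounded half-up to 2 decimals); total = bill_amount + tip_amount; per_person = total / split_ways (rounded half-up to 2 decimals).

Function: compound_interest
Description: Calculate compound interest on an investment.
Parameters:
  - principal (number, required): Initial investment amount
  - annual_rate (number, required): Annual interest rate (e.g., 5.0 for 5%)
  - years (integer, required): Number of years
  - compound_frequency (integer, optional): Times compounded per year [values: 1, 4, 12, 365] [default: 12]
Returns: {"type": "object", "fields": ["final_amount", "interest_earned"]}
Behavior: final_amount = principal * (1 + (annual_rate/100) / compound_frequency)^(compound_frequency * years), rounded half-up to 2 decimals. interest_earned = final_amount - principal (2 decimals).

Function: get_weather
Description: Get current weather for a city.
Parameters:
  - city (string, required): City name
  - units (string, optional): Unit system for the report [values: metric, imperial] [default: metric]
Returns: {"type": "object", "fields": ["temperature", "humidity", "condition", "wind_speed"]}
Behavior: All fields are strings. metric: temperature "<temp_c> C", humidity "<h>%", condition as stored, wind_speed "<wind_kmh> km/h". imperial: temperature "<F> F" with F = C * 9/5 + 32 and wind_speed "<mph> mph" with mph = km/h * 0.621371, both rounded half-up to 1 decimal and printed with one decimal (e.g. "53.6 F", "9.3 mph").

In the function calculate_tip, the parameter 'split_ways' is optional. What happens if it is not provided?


The calculate_tip spec declares:
  - split_ways (integer, optional): Number of people splitting [default: 1]
It defaults to 1


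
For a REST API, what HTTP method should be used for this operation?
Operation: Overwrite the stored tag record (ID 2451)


GET = read, POST = create, PUT = update/replace, DELETE = remove
This operation is an update/replace.
PUT


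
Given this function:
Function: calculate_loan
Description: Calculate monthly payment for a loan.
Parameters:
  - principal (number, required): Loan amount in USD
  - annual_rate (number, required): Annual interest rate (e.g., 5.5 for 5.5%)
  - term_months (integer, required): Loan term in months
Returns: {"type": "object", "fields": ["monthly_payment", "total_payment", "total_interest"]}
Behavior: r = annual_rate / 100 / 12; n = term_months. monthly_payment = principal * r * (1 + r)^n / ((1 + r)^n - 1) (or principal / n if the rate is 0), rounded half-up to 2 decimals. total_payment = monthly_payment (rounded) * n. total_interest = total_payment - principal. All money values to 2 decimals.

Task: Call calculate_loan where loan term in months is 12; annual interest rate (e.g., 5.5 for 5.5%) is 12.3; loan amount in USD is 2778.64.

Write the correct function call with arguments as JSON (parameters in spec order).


Mapping each described value to its parameter name:
  'Loan term in months' -> term_months = 12
  'Annual interest rate (e.g., 5.5 for 5.5%)' -> annual_rate = 12.3
  'Loan amount in USD' -> principal = 2778.64
calculate_loan({"principal": 2778.64, "annual_rate": 12.3, "term_months": 12})


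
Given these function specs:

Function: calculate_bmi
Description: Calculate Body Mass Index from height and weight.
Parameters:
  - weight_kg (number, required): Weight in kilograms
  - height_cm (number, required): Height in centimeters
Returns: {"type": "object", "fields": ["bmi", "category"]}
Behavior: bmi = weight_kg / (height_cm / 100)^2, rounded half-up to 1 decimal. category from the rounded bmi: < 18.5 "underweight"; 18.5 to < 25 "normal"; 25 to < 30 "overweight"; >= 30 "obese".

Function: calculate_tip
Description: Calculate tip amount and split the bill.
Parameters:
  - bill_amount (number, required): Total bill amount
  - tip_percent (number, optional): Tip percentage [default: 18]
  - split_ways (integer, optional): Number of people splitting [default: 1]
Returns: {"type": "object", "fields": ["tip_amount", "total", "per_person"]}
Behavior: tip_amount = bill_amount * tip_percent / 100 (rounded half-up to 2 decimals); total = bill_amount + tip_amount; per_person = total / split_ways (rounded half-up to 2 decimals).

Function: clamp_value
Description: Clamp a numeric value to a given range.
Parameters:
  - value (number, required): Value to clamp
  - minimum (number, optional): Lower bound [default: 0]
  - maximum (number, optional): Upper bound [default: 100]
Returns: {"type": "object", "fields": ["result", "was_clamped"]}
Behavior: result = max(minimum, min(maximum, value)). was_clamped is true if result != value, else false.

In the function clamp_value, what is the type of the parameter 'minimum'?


The clamp_value spec declares:
  - minimum (number, optional): Lower bound [default: 0]
Type:
number


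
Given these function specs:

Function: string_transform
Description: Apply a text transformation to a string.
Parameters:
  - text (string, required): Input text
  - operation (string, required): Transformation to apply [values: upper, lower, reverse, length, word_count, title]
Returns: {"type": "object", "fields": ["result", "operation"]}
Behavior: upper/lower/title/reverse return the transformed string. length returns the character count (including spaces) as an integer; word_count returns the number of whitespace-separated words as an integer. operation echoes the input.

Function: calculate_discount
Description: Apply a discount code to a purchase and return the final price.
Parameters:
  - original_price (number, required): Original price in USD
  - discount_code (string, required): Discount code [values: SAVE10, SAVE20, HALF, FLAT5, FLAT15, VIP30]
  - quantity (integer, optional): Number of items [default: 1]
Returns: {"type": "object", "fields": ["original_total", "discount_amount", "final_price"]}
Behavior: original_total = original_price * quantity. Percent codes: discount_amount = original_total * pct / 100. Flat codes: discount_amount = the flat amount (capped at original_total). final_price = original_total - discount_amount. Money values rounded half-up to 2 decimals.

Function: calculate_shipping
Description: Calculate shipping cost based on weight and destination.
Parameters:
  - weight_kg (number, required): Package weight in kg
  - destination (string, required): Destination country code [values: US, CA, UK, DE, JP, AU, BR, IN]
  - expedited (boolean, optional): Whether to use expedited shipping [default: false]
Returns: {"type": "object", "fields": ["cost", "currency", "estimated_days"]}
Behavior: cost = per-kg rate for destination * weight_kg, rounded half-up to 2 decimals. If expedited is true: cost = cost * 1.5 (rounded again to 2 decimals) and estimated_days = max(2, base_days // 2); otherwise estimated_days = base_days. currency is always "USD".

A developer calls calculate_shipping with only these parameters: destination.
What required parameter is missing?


Required parameters: weight_kg, destination
Provided: destination
Missing: weight_kg
weight_kg


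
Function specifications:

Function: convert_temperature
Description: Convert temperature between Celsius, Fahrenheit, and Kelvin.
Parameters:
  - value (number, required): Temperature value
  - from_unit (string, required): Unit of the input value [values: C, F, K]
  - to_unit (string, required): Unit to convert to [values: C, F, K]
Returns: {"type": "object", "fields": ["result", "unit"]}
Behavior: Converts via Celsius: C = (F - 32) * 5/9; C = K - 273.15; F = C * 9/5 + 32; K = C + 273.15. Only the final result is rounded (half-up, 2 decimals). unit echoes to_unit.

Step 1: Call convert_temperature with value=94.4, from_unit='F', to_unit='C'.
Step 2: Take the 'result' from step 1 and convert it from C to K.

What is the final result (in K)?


Step 1: convert_temperature(value=94.4, from_unit=F, to_unit=C)
  To C: (94.4 - 32) * 5/9 = 34.666667
  Target is C: 34.666667
  Round to 2 decimals: 34.67
  -> result = 34.67 C
Step 2: convert_temperature(value=34.67, from_unit=C, to_unit=K)
  Input already in C: 34.67
  To K: 34.67 + 273.15 = 307.82
  Round to 2 decimals: 307.82
  -> result = 307.82 K
307.82 K


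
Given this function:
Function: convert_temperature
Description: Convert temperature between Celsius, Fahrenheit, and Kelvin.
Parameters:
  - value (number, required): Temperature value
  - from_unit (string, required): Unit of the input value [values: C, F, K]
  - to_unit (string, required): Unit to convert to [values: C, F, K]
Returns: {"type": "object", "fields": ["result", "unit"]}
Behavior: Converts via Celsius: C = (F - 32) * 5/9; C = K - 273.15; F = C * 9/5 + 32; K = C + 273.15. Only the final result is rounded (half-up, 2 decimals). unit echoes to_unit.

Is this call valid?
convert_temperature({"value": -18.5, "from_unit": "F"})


Checking required parameters...
Missing required parameter: to_unit
Invalid - missing required parameter 'to_unit'


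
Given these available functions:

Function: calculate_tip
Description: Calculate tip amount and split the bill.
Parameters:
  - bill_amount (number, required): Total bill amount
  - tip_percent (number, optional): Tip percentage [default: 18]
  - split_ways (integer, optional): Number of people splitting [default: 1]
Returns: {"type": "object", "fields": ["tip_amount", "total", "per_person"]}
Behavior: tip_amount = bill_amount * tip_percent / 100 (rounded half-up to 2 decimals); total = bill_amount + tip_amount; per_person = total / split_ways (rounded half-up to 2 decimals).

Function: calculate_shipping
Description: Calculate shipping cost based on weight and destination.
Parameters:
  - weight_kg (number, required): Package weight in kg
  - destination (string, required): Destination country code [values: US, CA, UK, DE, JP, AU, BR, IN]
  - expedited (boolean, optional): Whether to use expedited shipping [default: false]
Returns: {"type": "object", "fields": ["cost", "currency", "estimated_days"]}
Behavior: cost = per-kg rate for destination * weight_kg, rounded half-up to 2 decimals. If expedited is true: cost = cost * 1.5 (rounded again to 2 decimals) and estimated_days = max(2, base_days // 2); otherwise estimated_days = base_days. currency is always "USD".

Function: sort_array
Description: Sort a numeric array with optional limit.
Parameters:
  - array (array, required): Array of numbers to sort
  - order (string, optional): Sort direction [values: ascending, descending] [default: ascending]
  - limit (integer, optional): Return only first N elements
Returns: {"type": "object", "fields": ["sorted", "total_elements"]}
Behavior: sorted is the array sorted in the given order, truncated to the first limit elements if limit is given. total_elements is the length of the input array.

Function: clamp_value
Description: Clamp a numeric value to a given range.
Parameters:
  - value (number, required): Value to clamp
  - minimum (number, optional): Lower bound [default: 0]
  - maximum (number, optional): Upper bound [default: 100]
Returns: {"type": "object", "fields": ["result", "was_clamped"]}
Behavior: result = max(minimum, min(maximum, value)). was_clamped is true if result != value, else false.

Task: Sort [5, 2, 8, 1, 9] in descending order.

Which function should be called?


The task needs a function whose description is: Sort a numeric array with optional limit.
sort_array


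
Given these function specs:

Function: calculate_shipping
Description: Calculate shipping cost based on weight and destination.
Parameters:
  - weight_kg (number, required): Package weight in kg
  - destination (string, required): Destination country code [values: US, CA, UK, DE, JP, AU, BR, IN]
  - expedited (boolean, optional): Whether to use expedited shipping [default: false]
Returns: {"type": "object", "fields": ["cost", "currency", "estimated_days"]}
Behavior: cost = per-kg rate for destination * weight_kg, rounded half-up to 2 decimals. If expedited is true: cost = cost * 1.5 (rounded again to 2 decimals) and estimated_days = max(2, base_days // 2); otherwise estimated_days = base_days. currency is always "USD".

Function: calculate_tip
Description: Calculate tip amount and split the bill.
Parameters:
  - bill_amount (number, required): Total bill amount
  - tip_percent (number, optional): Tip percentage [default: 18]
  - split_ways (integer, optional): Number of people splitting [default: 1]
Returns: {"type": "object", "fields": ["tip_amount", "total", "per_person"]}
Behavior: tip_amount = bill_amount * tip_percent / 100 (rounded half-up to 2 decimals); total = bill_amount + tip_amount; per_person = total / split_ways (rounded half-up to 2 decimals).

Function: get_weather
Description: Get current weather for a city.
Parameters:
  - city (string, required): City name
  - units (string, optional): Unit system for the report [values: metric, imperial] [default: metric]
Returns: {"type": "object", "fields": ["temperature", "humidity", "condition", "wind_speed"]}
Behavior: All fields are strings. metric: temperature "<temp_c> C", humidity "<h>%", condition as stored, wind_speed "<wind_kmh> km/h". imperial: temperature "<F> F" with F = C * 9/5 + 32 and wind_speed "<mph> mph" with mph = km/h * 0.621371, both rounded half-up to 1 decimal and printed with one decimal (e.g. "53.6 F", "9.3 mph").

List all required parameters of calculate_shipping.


Parameters of calculate_shipping and their required/optional flag:
  weight_kg: required
  destination: required
  expedited: optional
destination, weight_kg


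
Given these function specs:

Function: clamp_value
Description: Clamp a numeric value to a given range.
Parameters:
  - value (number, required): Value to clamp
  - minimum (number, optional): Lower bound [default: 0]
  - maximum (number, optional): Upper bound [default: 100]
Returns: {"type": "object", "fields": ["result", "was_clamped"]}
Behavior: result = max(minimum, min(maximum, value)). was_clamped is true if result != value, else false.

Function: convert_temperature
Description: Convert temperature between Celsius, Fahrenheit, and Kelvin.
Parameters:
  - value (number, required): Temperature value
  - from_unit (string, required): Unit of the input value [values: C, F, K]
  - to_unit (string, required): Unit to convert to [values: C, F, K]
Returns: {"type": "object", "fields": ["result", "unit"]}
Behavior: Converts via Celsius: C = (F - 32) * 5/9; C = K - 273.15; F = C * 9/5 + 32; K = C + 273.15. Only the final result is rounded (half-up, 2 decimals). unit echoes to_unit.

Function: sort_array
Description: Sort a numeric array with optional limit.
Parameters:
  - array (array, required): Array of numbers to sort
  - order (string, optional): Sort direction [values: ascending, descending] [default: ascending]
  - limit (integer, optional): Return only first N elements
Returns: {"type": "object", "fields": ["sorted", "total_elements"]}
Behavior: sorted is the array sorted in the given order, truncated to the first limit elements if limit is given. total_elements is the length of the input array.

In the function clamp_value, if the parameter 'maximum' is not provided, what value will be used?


The clamp_value spec declares:
  - maximum (number, optional): Upper bound [default: 100]
Default:
100


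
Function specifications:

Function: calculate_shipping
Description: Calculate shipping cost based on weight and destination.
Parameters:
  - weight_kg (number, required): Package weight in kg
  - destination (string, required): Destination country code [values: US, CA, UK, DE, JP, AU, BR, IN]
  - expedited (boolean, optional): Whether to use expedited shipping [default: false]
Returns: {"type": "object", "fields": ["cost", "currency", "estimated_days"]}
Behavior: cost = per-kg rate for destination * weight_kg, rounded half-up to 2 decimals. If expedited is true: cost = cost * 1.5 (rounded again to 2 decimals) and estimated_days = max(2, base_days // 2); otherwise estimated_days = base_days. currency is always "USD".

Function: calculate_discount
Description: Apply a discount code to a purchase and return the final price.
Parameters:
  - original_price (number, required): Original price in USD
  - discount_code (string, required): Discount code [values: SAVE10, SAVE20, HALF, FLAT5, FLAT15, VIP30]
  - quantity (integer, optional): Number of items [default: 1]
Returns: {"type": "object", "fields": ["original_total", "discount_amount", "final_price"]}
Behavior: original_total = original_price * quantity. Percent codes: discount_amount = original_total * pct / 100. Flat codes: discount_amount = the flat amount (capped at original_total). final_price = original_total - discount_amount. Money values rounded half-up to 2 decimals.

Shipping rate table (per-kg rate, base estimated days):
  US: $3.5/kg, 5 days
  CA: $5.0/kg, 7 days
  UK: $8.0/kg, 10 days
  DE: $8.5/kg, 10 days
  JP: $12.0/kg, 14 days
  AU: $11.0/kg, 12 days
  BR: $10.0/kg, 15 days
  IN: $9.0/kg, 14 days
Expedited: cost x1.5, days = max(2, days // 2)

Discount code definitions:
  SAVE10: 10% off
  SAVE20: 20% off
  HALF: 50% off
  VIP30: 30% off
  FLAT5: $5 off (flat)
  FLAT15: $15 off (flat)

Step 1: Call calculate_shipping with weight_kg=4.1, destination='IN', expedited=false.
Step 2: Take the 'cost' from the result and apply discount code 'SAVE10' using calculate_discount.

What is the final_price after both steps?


Step 1: calculate_shipping(weight_kg=4.1, destination=IN, expedited=false)
  Rate for IN: $9.0/kg, base 14 days
  cost = 9.0 * 4.1 = 36.9 -> 36.90
  expedited not set/false: estimated_days = 14
  -> cost = 36.90 USD
Step 2: calculate_discount(original_price=36.9, discount_code=SAVE10, quantity=1)
  original_total = 36.9 * 1 = 36.90
  SAVE10 = 10% off: discount_amount = 36.90 * 10/100 = 3.69 -> 3.69
  final_price = 36.90 - 3.69 = 33.21
  -> final_price = 33.21
$33.21


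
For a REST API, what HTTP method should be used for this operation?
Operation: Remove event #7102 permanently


GET = read, POST = create, PUT = update/replace, DELETE = remove
This operation is a removal.
DELETE


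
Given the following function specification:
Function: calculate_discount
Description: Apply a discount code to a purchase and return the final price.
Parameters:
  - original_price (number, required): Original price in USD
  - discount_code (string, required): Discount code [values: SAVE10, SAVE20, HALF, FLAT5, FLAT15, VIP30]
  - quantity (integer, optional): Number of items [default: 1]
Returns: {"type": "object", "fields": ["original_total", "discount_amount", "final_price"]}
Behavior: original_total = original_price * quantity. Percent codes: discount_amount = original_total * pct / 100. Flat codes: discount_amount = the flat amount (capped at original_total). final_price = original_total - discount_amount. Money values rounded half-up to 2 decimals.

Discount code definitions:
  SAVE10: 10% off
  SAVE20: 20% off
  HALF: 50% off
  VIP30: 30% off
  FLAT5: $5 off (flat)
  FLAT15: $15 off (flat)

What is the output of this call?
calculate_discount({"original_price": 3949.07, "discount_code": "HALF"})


Defaults applied: quantity=1
original_total = 3949.07 * 1 = 3949.07
HALF = 50% off: discount_amount = 3949.07 * 50/100 = 1974.535 -> 1974.54
final_price = 3949.07 - 1974.54 = 1974.53
Output:
{"original_total": 3949.07, "discount_amount": 1974.54, "final_price": 1974.53}


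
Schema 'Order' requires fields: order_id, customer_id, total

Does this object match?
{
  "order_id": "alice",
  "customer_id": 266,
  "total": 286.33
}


Checking required fields... All present.
Valid - all required fields present


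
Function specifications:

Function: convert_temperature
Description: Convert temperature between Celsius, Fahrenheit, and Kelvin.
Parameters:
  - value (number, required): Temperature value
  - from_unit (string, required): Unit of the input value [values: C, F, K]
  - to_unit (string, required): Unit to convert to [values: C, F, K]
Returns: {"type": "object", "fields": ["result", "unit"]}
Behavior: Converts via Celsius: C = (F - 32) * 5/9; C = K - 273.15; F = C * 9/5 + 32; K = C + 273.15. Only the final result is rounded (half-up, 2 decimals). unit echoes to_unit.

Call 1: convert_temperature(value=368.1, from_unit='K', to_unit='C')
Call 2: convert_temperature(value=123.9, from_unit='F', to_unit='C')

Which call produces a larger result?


Call 1:
  To C: 368.1 - 273.15 = 94.95
  Target is C: 94.95
  Round to 2 decimals: 94.95
  -> 94.95 C
Call 2:
  To C: (123.9 - 32) * 5/9 = 51.055556
  Target is C: 51.055556
  Round to 2 decimals: 51.06
  -> 51.06 C
Call 1 (94.95 C)


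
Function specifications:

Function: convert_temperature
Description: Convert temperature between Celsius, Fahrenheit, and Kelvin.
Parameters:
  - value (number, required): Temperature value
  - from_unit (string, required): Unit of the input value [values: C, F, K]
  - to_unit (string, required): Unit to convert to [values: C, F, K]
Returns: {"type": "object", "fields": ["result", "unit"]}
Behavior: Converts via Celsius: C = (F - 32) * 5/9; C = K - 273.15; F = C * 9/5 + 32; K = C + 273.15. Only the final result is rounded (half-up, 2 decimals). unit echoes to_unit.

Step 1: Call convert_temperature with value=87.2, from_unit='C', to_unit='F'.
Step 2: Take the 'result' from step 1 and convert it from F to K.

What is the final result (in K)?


Step 1: convert_temperature(value=87.2, from_unit=C, to_unit=F)
  Input already in C: 87.2
  To F: 87.2 * 9/5 + 32 = 188.96
  Round to 2 decimals: 188.96
  -> result = 188.96 F
Step 2: convert_temperature(value=188.96, from_unit=F, to_unit=K)
  To C: (188.96 - 32) * 5/9 = 87.2
  To K: 87.2 + 273.15 = 360.35
  Round to 2 decimals: 360.35
  -> result = 360.35 K
360.35 K


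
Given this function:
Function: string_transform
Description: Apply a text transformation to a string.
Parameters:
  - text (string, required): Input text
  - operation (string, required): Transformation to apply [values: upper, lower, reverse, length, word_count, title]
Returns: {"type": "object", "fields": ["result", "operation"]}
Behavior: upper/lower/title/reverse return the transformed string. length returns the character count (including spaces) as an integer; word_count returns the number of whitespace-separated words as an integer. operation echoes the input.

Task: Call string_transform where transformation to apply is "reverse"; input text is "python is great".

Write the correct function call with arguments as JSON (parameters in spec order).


Mapping each described value to its parameter name:
  'Transformation to apply' -> operation = "reverse"
  'Input text' -> text = "python is great"
string_transform({"text": "python is great", "operation": "reverse"})


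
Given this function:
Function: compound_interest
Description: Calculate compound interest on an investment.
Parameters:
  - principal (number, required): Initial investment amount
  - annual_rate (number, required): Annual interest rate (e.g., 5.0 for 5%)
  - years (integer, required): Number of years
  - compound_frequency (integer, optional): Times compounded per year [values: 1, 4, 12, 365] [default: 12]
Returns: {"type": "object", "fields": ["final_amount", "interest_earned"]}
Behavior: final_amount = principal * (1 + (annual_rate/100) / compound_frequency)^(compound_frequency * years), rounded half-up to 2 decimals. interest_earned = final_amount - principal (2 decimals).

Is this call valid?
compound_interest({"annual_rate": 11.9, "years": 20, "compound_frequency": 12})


Checking required parameters...
Missing required parameter: principal
Invalid - missing required parameter 'principal'


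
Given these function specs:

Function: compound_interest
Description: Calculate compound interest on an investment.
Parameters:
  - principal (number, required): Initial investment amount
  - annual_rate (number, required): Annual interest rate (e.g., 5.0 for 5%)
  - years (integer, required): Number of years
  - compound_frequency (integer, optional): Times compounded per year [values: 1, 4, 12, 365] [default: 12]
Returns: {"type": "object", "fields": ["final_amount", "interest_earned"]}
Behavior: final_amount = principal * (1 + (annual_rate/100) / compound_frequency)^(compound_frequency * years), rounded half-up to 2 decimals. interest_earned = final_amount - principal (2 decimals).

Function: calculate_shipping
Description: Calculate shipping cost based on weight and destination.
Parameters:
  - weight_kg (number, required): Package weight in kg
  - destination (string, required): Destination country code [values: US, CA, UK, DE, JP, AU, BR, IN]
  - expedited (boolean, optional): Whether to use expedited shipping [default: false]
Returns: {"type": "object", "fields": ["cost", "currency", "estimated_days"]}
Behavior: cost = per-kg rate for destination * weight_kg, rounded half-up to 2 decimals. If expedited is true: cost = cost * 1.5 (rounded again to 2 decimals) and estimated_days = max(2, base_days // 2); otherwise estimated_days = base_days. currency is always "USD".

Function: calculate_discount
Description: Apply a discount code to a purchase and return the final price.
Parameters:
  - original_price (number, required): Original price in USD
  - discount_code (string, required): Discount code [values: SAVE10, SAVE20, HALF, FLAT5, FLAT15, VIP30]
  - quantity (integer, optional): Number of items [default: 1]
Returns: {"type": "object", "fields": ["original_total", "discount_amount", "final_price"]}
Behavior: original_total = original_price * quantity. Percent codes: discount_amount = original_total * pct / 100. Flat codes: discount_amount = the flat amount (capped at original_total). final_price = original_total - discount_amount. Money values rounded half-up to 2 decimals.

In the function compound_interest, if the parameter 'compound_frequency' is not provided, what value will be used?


The compound_interest spec declares:
  - compound_frequency (integer, optional): Times compounded per year [values: 1, 4, 12, 365] [default: 12]
Default:
12


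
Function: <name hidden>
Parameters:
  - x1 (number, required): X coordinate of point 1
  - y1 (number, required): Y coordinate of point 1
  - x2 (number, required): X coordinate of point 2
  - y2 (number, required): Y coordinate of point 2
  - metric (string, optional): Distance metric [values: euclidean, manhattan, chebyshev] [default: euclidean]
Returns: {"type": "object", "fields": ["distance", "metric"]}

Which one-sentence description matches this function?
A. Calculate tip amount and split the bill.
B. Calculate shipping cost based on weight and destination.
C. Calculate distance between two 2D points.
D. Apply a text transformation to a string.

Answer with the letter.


Parameters x1, y1, x2, y2, metric and return ["distance", "metric"] fit: Calculate distance between two 2D points.
C


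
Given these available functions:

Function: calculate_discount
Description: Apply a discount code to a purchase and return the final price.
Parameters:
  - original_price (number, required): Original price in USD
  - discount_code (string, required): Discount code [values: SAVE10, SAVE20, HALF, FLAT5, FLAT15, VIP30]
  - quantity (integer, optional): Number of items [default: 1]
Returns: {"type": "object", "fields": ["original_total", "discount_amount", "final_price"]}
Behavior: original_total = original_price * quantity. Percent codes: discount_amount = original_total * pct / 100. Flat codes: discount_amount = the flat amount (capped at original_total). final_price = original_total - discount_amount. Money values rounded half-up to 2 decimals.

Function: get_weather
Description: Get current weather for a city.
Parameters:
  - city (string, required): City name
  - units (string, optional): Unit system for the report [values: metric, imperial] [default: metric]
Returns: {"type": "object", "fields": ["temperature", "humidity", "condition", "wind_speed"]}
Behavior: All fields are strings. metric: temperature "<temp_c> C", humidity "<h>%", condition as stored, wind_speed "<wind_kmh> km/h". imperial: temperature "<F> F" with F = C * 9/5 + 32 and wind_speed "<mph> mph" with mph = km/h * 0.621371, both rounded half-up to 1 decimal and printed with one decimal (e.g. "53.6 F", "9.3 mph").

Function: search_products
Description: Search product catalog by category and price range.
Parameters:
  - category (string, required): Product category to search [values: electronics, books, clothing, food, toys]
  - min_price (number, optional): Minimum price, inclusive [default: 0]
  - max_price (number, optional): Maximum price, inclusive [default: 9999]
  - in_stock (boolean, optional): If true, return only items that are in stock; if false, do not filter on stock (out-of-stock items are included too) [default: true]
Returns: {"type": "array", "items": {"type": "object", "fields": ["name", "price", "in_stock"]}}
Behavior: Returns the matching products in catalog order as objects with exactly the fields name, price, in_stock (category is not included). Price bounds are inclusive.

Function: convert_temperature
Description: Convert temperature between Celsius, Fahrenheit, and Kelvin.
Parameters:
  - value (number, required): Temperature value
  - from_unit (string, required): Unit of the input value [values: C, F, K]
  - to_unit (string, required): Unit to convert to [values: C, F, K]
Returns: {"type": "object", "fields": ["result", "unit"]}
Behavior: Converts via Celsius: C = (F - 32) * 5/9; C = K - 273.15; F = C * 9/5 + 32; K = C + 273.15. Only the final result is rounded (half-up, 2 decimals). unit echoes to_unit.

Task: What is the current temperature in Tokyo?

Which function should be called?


The task needs a function whose description is: Get current weather for a city.
get_weather


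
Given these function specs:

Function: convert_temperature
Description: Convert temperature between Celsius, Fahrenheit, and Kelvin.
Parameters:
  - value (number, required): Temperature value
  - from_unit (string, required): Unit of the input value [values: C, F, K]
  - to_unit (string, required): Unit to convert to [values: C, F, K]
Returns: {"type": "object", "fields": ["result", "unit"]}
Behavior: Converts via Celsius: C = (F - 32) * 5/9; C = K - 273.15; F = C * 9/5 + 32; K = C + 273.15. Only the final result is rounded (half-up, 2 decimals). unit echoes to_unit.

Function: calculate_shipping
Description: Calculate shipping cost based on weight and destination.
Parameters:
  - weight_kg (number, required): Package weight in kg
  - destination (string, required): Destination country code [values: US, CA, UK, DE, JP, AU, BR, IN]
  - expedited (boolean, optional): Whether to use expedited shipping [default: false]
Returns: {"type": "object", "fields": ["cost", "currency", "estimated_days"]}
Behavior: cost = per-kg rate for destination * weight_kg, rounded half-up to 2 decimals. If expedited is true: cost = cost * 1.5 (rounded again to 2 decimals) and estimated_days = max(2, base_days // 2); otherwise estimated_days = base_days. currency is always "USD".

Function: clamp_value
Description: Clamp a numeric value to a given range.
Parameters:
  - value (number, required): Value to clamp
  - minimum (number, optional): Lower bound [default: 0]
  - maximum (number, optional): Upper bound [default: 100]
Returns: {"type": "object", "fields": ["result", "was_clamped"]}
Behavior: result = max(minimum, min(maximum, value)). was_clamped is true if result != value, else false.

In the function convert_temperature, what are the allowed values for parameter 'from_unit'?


The convert_temperature spec declares:
  - from_unit (string, required): Unit of the input value [values: C, F, K]
Allowed values:
C, F, K


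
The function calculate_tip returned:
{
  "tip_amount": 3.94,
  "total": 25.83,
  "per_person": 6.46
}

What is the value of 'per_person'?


6.46


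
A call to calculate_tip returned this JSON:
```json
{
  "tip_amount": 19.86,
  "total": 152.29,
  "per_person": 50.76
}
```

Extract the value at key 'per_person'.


50.76


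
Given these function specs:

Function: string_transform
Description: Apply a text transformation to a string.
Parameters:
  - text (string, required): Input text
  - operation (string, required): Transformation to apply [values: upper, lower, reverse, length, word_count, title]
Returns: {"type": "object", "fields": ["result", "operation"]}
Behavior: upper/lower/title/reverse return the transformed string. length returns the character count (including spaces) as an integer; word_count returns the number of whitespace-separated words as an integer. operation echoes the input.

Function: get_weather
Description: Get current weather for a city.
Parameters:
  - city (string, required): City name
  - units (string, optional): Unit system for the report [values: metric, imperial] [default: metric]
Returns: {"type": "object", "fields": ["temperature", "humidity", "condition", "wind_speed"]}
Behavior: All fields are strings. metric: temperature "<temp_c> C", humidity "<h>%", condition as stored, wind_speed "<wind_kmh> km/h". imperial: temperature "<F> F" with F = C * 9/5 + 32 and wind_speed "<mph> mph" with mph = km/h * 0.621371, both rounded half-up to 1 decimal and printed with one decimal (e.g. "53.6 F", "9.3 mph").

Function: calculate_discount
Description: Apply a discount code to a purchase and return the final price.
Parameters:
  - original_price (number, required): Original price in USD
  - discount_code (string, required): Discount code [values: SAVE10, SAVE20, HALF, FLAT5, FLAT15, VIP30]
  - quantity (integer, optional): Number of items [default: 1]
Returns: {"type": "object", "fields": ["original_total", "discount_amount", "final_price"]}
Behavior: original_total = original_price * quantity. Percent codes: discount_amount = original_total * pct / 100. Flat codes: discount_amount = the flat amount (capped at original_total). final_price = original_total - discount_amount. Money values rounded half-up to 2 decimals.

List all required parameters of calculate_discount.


Parameters of calculate_discount and their required/optional flag:
  original_price: required
  discount_code: required
  quantity: optional
discount_code, original_price
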